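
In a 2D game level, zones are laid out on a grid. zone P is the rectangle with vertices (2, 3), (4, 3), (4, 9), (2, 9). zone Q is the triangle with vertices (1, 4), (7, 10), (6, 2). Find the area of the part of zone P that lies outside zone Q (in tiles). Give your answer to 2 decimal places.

|zone P| = 12, |zone P∩zone Q| = 5.55.
|zone P ∖ zone Q| = |zone P| − |zone P∩zone Q| = 12 − 5.55 = 6.45.

6.45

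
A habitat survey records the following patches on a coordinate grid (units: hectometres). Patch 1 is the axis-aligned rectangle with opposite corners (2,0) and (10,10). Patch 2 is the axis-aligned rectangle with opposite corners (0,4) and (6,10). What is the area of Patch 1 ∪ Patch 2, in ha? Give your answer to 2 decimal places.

By inclusion–exclusion:
Individual areas: |Patch 1| = 80, |Patch 2| = 36.
|Patch 1∩Patch 2|: x∈[2,6], y∈[4,10] → 4·6 = 24.
|Patch 1 ∪ Patch 2| = 116 − 24 = 92.00.

92.00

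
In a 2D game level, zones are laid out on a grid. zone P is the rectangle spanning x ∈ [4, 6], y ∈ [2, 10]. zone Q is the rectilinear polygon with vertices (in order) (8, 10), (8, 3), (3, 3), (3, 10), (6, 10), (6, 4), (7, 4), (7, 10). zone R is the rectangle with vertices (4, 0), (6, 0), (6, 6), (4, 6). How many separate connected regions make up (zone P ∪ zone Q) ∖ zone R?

(zone P ∪ zone Q) ∖ zone R splits into 2 disjoint pieces (area 15, area 8).

2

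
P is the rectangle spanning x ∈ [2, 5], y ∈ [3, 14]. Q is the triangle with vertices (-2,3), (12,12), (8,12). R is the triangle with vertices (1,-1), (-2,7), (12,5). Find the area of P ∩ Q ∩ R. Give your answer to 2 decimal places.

0.47

The intersection is the polygon with vertices (2,5.571), (2,6.429), (3.091,6.273).
By the shoelace formula its area is 0.47.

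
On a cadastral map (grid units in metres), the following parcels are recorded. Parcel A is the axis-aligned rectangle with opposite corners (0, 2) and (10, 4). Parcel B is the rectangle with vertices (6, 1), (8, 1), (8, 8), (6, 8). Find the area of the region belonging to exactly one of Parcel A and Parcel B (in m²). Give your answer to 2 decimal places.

|Parcel A∩Parcel B|: x∈[6,8], y∈[2,4] → 2·2 = 4.
|Parcel A △ Parcel B| = |Parcel A| + |Parcel B| − 2·|Parcel A∩Parcel B| = 20 + 14 − 8 = 26.00.

26.00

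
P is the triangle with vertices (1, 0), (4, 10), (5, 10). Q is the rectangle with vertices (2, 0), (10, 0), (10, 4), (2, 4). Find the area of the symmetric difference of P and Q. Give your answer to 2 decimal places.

36.23

|P| = 5, |Q| = 32, |P∩Q| = 0.3833.
|P △ Q| = |P| + |Q| − 2·|P∩Q| = 5 + 32 − 0.7667 = 36.23.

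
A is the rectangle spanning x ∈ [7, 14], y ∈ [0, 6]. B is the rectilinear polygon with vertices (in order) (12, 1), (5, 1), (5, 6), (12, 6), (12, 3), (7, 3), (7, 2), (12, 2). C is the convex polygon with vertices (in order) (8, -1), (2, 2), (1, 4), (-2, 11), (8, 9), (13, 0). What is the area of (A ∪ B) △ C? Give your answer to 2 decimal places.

76.50

|A ∪ B| = 52.
|(A ∪ B) ∩ C| = 36.
|(A ∪ B) △ C| = 52 + 96.5 − 72 = 76.50.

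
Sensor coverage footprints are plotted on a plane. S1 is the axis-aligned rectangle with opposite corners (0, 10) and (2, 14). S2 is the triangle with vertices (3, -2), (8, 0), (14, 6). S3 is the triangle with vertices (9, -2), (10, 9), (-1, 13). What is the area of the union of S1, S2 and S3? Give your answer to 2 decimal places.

By inclusion–exclusion:
Individual areas: |S1| = 8, |S2| = 9, |S3| = 62.5.
|S1∩S2| = 0.
|S1∩S3| = 3.7955.
|S2∩S3| = 2.9356.
|S1∩S2∩S3| = 0.
|S1 ∪ S2 ∪ S3| = 79.5 − 6.731 + 0 = 72.77.

72.77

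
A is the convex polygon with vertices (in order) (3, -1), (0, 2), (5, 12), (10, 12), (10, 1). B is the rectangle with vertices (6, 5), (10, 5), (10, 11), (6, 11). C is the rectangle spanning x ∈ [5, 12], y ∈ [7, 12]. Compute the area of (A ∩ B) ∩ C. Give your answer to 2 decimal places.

The region (A ∩ B) ∩ C is the polygon with vertices (6,11), (10,11), (10,7), (6,7).
By the shoelace formula its area is 16.00.

16.00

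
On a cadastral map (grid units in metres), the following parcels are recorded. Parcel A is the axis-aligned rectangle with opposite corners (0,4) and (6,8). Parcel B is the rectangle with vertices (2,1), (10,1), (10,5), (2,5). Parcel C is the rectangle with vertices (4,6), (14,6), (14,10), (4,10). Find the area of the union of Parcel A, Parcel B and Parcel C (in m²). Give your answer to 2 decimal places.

88.00

By inclusion–exclusion:
Individual areas: |Parcel A| = 24, |Parcel B| = 32, |Parcel C| = 40.
|Parcel A∩Parcel B|: x∈[2,6], y∈[4,5] → 4·1 = 4.
|Parcel A∩Parcel C|: x∈[4,6], y∈[6,8] → 2·2 = 4.
|Parcel B∩Parcel C| = 0 (no overlap).
|Parcel A∩Parcel B∩Parcel C| = 0.
|Parcel A ∪ Parcel B ∪ Parcel C| = 96 − 8 + 0 = 88.00.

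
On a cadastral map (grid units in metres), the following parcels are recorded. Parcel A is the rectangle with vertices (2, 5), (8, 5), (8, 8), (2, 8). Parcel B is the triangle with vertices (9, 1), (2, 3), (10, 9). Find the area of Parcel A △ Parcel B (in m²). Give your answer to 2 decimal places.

|Parcel A| = 18, |Parcel B| = 29, |Parcel A∩Parcel B| = 4.1667.
|Parcel A △ Parcel B| = |Parcel A| + |Parcel B| − 2·|Parcel A∩Parcel B| = 18 + 29 − 8.3333 = 38.67.

38.67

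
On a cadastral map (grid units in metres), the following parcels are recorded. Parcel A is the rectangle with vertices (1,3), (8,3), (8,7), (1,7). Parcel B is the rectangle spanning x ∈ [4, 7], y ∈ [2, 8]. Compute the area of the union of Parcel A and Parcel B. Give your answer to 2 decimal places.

By inclusion–exclusion:
Individual areas: |Parcel A| = 28, |Parcel B| = 18.
|Parcel A∩Parcel B|: x∈[4,7], y∈[3,7] → 3·4 = 12.
|Parcel A ∪ Parcel B| = 46 − 12 = 34.00.

34.00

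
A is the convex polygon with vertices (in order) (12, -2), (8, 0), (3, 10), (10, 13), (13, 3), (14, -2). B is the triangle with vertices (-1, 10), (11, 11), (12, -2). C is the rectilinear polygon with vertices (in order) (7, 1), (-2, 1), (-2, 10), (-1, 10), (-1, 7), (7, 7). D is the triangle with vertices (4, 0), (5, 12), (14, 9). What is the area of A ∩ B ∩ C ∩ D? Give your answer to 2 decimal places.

The intersection is the polygon with vertices (4.571,6.857), (4.583,7), (7,7), (7,2.7), (6.954,2.658), (6.429,3.143).
By the shoelace formula its area is 6.07.

6.07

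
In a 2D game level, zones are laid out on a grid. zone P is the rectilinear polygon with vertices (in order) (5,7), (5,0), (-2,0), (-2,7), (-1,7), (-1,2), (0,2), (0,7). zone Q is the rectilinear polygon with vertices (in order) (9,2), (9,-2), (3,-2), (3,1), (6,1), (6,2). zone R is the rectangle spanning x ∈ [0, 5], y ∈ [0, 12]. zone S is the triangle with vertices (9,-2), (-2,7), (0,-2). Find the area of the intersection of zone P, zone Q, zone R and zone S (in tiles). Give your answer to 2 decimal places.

2.00

The intersection is the polygon with vertices (3,1), (5,1), (5,0), (3,0).
By the shoelace formula its area is 2.00.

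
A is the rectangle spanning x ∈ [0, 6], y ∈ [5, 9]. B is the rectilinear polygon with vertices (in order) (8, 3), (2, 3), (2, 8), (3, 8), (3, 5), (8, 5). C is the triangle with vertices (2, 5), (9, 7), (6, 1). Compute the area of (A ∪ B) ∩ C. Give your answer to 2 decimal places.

The region (A ∪ B) ∩ C is the polygon with vertices (6,5), (8,5), (7,3), (4,3), (2,5), (6,6.143).
By the shoelace formula its area is 11.29.

11.29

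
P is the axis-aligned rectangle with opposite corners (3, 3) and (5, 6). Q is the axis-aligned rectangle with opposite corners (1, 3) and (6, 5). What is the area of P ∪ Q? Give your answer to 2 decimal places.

By inclusion–exclusion:
Individual areas: |P| = 6, |Q| = 10.
|P∩Q|: x∈[3,5], y∈[3,5] → 2·2 = 4.
|P ∪ Q| = 16 − 4 = 12.00.

12.00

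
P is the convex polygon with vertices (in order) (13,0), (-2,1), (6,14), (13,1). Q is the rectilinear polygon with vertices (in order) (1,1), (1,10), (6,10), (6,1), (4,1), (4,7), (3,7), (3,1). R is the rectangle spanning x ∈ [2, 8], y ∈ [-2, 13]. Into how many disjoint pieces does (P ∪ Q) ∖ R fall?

(P ∪ Q) ∖ R splits into 3 disjoint pieces (area 16.8458, area 0.5769, area 27.381).

3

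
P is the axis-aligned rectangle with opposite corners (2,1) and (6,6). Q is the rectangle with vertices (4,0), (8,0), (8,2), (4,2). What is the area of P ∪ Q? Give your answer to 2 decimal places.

26.00

By inclusion–exclusion:
Individual areas: |P| = 20, |Q| = 8.
|P∩Q|: x∈[4,6], y∈[1,2] → 2·1 = 2.
|P ∪ Q| = 28 − 2 = 26.00.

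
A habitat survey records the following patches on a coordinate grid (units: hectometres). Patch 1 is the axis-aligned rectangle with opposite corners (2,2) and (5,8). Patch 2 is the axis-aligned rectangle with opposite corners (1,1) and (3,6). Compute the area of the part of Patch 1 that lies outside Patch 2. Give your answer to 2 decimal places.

14.00

|Patch 1∩Patch 2|: x∈[2,3], y∈[2,6] → 1·4 = 4.
|Patch 1| = 18.
|Patch 1 ∖ Patch 2| = |Patch 1| − |Patch 1∩Patch 2| = 18 − 4 = 14.00.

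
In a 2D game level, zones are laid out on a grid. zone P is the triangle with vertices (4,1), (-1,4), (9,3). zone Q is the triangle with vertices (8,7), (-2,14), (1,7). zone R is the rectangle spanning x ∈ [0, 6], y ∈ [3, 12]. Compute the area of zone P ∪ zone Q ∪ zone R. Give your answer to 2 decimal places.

67.96

By inclusion–exclusion:
Individual areas: |zone P| = 12.5, |zone Q| = 24.5, |zone R| = 54.
|zone P∩zone Q| = 0.
|zone P∩zone R| = 3.4667.
|zone Q∩zone R| = 19.5762.
|zone P∩zone Q∩zone R| = 0.
|zone P ∪ zone Q ∪ zone R| = 91 − 23.0429 + 0 = 67.96.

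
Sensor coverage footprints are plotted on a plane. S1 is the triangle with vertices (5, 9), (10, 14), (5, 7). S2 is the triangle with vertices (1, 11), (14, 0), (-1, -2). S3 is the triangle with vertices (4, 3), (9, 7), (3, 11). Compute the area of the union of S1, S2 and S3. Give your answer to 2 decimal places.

109.77

By inclusion–exclusion:
Individual areas: |S1| = 5, |S2| = 95.5, |S3| = 22.
|S1∩S2| = 0.0843.
|S1∩S3| = 1.5871.
|S2∩S3| = 11.1448.
|S1∩S2∩S3| = 0.0843.
|S1 ∪ S2 ∪ S3| = 122.5 − 12.8162 + 0.0843 = 109.77.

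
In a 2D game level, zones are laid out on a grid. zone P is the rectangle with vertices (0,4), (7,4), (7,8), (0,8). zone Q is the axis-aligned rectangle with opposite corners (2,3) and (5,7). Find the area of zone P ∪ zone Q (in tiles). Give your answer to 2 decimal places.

31.00

By inclusion–exclusion:
Individual areas: |zone P| = 28, |zone Q| = 12.
|zone P∩zone Q|: x∈[2,5], y∈[4,7] → 3·3 = 9.
|zone P ∪ zone Q| = 40 − 9 = 31.00.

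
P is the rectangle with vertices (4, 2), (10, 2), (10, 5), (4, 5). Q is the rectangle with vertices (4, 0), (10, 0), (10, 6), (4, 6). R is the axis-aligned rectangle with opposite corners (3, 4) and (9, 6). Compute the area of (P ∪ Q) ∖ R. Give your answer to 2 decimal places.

26.00

|P ∪ Q| = 36.
|(P ∪ Q) ∩ R| = 10.
|(P ∪ Q) ∖ R| = 36 − 10 = 26.00.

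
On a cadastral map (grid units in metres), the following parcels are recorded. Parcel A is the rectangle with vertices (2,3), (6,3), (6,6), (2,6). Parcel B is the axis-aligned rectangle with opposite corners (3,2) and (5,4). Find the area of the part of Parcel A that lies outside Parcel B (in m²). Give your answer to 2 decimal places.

|Parcel A∩Parcel B|: x∈[3,5], y∈[3,4] → 2·1 = 2.
|Parcel A| = 12.
|Parcel A ∖ Parcel B| = |Parcel A| − |Parcel A∩Parcel B| = 12 − 2 = 10.00.

10.00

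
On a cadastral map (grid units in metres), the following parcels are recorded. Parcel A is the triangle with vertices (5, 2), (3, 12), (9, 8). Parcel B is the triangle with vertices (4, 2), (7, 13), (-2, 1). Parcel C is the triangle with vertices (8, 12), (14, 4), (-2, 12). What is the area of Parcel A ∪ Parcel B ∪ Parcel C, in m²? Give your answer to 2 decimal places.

By inclusion–exclusion:
Individual areas: |Parcel A| = 26, |Parcel B| = 31.5, |Parcel C| = 40.
|Parcel A∩Parcel B| = 7.5637.
|Parcel A∩Parcel C| = 10.7431.
|Parcel B∩Parcel C| = 4.3814.
|Parcel A∩Parcel B∩Parcel C| = 2.8102.
|Parcel A ∪ Parcel B ∪ Parcel C| = 97.5 − 22.6881 + 2.8102 = 77.62.

77.62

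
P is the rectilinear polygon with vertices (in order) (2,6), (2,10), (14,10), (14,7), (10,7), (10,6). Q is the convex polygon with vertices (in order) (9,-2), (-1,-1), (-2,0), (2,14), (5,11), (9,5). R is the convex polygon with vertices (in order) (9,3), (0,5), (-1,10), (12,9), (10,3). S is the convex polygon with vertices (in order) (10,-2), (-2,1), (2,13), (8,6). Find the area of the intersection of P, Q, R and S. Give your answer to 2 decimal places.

The intersection is the polygon with vertices (2,6), (2,9.769), (4.965,9.541), (8,6).
By the shoelace formula its area is 16.21.

16.21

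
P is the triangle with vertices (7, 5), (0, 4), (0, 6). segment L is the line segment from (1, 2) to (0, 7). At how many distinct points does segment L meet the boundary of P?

2

The segment meets the boundary at (0.206,5.971), (0.583,4.083).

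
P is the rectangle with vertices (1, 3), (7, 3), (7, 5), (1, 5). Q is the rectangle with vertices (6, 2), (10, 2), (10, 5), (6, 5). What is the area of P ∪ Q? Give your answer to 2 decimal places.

22.00

By inclusion–exclusion:
Individual areas: |P| = 12, |Q| = 12.
|P∩Q|: x∈[6,7], y∈[3,5] → 1·2 = 2.
|P ∪ Q| = 24 − 2 = 22.00.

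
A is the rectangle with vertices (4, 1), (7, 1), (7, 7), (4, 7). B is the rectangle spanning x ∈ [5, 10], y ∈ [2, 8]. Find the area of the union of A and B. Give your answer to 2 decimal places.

By inclusion–exclusion:
Individual areas: |A| = 18, |B| = 30.
|A∩B|: x∈[5,7], y∈[2,7] → 2·5 = 10.
|A ∪ B| = 48 − 10 = 38.00.

38.00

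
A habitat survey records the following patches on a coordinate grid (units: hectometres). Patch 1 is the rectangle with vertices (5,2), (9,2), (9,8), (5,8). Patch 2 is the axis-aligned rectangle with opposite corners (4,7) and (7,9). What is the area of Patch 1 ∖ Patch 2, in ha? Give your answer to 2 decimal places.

22.00

|Patch 1∩Patch 2|: x∈[5,7], y∈[7,8] → 2·1 = 2.
|Patch 1| = 24.
|Patch 1 ∖ Patch 2| = |Patch 1| − |Patch 1∩Patch 2| = 24 − 2 = 22.00.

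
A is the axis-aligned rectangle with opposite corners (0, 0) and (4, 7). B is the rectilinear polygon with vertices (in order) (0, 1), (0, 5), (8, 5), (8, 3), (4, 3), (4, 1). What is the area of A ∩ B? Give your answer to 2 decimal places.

16.00

The intersection is the polygon with vertices (4,1), (0,1), (0,5), (4,5), (4,3).
By the shoelace formula its area is 16.00.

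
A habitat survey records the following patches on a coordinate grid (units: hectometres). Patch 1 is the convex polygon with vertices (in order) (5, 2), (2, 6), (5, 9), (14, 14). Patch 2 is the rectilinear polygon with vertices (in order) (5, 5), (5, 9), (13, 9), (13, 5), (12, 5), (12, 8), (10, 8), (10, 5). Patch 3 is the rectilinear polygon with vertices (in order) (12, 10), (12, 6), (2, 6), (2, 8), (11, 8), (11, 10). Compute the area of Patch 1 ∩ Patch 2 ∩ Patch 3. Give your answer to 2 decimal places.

7.50

The intersection is the polygon with vertices (5,8), (9.5,8), (8,6), (5,6).
By the shoelace formula its area is 7.50.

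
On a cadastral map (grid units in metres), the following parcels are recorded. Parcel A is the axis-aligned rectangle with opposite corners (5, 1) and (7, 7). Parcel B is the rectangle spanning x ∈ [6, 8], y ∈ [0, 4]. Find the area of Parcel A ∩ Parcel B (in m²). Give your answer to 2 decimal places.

|Parcel A∩Parcel B|: x∈[6,7], y∈[1,4] → 1·3 = 3.

3.00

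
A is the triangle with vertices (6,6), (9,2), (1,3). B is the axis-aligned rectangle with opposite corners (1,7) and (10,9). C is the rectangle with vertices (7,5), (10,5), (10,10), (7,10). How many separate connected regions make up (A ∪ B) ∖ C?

2

(A ∪ B) ∖ C splits into 2 disjoint pieces (area 14.5, area 12).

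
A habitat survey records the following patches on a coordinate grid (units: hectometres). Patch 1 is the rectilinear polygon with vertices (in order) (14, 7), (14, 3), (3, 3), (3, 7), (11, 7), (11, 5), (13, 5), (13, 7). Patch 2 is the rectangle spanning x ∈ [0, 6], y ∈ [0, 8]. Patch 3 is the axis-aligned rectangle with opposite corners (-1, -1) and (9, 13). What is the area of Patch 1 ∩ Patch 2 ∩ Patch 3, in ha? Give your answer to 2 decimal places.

The intersection is the polygon with vertices (3,7), (6,7), (6,3), (3,3).
By the shoelace formula its area is 12.00.

12.00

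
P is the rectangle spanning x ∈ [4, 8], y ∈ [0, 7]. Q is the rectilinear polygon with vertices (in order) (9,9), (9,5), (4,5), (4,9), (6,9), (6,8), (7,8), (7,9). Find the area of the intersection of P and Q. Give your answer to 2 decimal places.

8.00

The intersection is the polygon with vertices (8,7), (8,5), (4,5), (4,7).
By the shoelace formula its area is 8.00.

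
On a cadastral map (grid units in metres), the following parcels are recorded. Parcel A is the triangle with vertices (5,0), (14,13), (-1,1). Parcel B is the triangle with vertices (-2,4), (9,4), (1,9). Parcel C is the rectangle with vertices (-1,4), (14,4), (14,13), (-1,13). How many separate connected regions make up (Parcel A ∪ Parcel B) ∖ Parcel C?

2

(Parcel A ∪ Parcel B) ∖ Parcel C splits into 2 disjoint pieces (area 20.9135, area 0.8333).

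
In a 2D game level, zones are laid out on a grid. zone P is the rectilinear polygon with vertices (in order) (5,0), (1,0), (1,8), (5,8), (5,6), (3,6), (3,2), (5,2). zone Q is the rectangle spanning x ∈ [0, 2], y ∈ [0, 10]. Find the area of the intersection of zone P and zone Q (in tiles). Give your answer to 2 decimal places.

8.00

The intersection is the polygon with vertices (1,0), (1,8), (2,8), (2,0).
By the shoelace formula its area is 8.00.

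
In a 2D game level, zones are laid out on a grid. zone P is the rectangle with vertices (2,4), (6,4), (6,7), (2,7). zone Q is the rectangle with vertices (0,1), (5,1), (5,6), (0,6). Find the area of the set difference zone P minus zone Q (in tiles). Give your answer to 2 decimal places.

6.00

|zone P∩zone Q|: x∈[2,5], y∈[4,6] → 3·2 = 6.
|zone P| = 12.
|zone P ∖ zone Q| = |zone P| − |zone P∩zone Q| = 12 − 6 = 6.00.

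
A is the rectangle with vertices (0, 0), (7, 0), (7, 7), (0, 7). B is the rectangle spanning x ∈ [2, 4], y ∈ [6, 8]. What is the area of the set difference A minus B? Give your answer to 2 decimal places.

47.00

|A∩B|: x∈[2,4], y∈[6,7] → 2·1 = 2.
|A| = 49.
|A ∖ B| = |A| − |A∩B| = 49 − 2 = 47.00.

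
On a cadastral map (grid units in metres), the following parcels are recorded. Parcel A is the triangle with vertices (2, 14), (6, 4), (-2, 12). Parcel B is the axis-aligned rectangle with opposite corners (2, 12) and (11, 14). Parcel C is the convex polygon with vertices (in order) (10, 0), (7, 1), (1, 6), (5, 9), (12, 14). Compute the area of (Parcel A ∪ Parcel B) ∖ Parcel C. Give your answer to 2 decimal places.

|Parcel A ∪ Parcel B| = 41.2.
|(Parcel A ∪ Parcel B) ∩ Parcel C| = 5.517.
|(Parcel A ∪ Parcel B) ∖ Parcel C| = 41.2 − 5.517 = 35.68.

35.68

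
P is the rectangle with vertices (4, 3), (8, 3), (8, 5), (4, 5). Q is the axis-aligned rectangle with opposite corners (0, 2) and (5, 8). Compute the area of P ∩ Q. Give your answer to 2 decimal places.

|P∩Q|: x∈[4,5], y∈[3,5] → 1·2 = 2.

2.00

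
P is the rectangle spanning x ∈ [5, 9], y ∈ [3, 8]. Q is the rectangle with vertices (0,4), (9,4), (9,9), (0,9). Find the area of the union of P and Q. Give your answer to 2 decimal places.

49.00

By inclusion–exclusion:
Individual areas: |P| = 20, |Q| = 45.
|P∩Q|: x∈[5,9], y∈[4,8] → 4·4 = 16.
|P ∪ Q| = 65 − 16 = 49.00.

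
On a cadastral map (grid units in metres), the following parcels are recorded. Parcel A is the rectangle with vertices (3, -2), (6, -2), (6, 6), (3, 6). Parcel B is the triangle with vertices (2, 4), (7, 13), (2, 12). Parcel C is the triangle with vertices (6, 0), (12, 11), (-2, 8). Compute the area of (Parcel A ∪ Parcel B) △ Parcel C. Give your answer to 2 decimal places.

|Parcel A ∪ Parcel B| = 43.9889.
|(Parcel A ∪ Parcel B) ∩ Parcel C| = 20.9278.
|(Parcel A ∪ Parcel B) △ Parcel C| = 43.9889 + 68 − 41.8555 = 70.13.

70.13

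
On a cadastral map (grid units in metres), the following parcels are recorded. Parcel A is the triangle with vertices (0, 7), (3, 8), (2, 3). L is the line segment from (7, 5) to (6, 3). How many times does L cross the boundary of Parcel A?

0

The segment lies entirely outside Parcel A and never meets its boundary.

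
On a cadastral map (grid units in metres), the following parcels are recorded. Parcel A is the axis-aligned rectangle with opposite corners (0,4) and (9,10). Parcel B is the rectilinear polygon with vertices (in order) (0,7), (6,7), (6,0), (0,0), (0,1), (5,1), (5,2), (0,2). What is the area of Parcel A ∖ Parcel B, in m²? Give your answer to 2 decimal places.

|Parcel A| = 54, |Parcel A∩Parcel B| = 18.
|Parcel A ∖ Parcel B| = |Parcel A| − |Parcel A∩Parcel B| = 54 − 18 = 36.00.

36.00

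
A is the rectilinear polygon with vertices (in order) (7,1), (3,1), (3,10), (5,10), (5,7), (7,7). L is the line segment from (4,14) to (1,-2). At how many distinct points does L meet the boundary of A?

The segment meets the boundary at (3,8.667), (3.25,10).

2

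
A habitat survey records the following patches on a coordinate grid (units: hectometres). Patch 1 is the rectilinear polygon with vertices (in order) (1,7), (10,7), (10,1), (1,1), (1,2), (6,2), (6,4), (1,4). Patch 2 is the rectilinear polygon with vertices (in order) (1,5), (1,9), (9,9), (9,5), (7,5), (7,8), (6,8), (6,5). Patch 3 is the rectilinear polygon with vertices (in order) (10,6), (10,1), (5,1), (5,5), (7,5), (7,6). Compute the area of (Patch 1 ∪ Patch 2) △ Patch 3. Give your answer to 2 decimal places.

|Patch 1 ∪ Patch 2| = 59.
|(Patch 1 ∪ Patch 2) ∩ Patch 3| = 21.
|(Patch 1 ∪ Patch 2) △ Patch 3| = 59 + 23 − 42 = 40.00.

40.00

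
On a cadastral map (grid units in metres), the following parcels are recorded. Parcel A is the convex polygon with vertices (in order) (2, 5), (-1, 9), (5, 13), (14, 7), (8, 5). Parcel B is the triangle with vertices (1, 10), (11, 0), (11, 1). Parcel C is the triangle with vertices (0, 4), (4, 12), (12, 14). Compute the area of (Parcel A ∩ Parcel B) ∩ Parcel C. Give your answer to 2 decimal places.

0.33

The region (Parcel A ∩ Parcel B) ∩ Parcel C is the polygon with vertices (2.333,8.667), (2.379,8.759), (3.981,7.317), (3.818,7.182).
By the shoelace formula its area is 0.33.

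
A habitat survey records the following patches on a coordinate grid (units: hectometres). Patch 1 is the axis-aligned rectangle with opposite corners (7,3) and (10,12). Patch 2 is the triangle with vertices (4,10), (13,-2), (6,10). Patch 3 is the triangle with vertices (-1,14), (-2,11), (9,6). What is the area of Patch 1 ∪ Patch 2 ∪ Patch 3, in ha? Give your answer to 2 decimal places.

50.61

By inclusion–exclusion:
Individual areas: |Patch 1| = 27, |Patch 2| = 12, |Patch 3| = 19.
|Patch 1∩Patch 2| = 4.7679.
|Patch 1∩Patch 3| = 0.6909.
|Patch 2∩Patch 3| = 2.4248.
|Patch 1∩Patch 2∩Patch 3| = 0.495.
|Patch 1 ∪ Patch 2 ∪ Patch 3| = 58 − 7.8836 + 0.495 = 50.61.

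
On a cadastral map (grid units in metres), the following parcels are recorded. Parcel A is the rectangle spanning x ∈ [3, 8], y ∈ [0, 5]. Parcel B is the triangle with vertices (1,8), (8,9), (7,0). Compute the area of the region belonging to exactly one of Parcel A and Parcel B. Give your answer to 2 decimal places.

|Parcel A| = 25, |Parcel B| = 31, |Parcel A∩Parcel B| = 10.7639.
|Parcel A △ Parcel B| = |Parcel A| + |Parcel B| − 2·|Parcel A∩Parcel B| = 25 + 31 − 21.5278 = 34.47.

34.47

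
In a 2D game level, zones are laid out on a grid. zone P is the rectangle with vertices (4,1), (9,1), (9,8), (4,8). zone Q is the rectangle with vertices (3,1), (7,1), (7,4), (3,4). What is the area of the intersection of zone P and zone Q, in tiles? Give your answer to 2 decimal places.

9.00

|zone P∩zone Q|: x∈[4,7], y∈[1,4] → 3·3 = 9.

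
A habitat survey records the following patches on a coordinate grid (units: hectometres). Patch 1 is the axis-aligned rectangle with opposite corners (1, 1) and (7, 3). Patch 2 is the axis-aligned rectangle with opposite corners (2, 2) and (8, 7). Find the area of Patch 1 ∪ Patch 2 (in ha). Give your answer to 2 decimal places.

37.00

By inclusion–exclusion:
Individual areas: |Patch 1| = 12, |Patch 2| = 30.
|Patch 1∩Patch 2|: x∈[2,7], y∈[2,3] → 5·1 = 5.
|Patch 1 ∪ Patch 2| = 42 − 5 = 37.00.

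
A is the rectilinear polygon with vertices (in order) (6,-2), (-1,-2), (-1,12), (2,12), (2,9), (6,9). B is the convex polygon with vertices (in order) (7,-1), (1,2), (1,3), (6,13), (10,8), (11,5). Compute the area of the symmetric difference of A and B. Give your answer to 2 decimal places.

|A| = 86, |B| = 77.5, |A∩B| = 32.25.
|A △ B| = |A| + |B| − 2·|A∩B| = 86 + 77.5 − 64.5 = 99.00.

99.00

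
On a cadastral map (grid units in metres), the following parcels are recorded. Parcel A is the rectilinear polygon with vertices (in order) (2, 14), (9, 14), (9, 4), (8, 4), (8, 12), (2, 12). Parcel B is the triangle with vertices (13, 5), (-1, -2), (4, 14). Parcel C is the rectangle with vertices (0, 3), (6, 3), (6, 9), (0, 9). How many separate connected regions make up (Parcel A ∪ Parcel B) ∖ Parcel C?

1

(Parcel A ∪ Parcel B) ∖ Parcel C is a single connected region.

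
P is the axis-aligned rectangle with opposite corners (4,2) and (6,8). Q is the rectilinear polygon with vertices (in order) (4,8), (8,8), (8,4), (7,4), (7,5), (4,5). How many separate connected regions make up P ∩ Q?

1

P ∩ Q is a single connected region.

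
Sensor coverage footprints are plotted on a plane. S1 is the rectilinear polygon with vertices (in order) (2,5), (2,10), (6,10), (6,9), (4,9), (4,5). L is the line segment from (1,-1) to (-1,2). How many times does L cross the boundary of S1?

The segment lies entirely outside S1 and never meets its boundary.

0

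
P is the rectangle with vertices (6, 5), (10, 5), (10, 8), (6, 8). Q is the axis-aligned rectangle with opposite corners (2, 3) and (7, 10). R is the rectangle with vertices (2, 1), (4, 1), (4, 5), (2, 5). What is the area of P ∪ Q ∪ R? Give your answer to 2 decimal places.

By inclusion–exclusion:
Individual areas: |P| = 12, |Q| = 35, |R| = 8.
|P∩Q|: x∈[6,7], y∈[5,8] → 1·3 = 3.
|P∩R| = 0 (no overlap).
|Q∩R|: x∈[2,4], y∈[3,5] → 2·2 = 4.
|P∩Q∩R| = 0.
|P ∪ Q ∪ R| = 55 − 7 + 0 = 48.00.

48.00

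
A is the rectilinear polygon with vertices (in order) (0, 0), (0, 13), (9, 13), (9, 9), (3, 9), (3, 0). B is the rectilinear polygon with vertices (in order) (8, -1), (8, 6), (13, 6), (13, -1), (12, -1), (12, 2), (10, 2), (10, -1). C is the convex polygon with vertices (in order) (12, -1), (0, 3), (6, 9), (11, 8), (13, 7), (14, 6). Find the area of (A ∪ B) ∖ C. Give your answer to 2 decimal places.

|A ∪ B| = 92.
|(A ∪ B) ∩ C| = 31.25.
|(A ∪ B) ∖ C| = 92 − 31.25 = 60.75.

60.75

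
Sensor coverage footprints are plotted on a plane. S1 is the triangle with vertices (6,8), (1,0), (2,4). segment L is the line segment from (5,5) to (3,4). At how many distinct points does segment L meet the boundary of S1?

1

The segment meets the boundary at (3.727,4.364).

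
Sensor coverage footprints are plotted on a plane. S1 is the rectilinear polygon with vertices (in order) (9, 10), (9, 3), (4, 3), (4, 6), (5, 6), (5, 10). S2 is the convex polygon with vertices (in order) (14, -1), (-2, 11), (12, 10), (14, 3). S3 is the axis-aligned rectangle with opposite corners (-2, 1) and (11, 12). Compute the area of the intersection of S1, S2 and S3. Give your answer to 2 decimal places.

23.00

The intersection is the polygon with vertices (8.667,3), (4.667,6), (5,6), (5,10), (9,10), (9,3).
By the shoelace formula its area is 23.00.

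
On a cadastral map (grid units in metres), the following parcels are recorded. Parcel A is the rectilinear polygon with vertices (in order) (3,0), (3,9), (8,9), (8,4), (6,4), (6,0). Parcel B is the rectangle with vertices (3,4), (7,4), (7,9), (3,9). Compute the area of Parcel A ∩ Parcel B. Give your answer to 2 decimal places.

20.00

The intersection is the polygon with vertices (3,9), (7,9), (7,4), (6,4), (3,4).
By the shoelace formula its area is 20.00.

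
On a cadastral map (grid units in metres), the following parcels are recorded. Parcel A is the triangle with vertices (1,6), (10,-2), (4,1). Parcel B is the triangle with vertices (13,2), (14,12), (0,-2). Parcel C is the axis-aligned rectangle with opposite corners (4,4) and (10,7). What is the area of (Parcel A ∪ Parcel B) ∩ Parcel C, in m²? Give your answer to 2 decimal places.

7.50

The region (Parcel A ∪ Parcel B) ∩ Parcel C is the polygon with vertices (9,7), (10,7), (10,4), (6,4).
By the shoelace formula its area is 7.50.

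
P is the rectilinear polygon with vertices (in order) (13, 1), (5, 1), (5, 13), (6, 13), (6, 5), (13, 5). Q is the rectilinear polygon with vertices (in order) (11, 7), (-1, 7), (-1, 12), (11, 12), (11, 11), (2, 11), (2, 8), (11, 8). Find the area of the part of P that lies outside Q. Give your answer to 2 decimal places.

38.00

|P| = 40, |P∩Q| = 2.
|P ∖ Q| = |P| − |P∩Q| = 40 − 2 = 38.00.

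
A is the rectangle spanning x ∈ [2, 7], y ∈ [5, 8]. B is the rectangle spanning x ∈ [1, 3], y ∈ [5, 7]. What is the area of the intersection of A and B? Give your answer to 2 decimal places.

2.00

|A∩B|: x∈[2,3], y∈[5,7] → 1·2 = 2.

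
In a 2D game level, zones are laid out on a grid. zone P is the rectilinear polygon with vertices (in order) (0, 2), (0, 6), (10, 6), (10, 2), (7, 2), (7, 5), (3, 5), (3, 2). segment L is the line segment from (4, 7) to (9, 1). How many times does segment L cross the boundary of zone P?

The segment meets the boundary at (8.167,2), (5.667,5), (7,3.4), (4.833,6).

4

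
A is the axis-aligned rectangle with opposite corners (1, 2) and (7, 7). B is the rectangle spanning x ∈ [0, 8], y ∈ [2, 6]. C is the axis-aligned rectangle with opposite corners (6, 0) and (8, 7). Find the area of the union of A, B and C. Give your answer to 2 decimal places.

By inclusion–exclusion:
Individual areas: |A| = 30, |B| = 32, |C| = 14.
|A∩B|: x∈[1,7], y∈[2,6] → 6·4 = 24.
|A∩C|: x∈[6,7], y∈[2,7] → 1·5 = 5.
|B∩C|: x∈[6,8], y∈[2,6] → 2·4 = 8.
|A∩B∩C| = 4.
|A ∪ B ∪ C| = 76 − 37 + 4 = 43.00.

43.00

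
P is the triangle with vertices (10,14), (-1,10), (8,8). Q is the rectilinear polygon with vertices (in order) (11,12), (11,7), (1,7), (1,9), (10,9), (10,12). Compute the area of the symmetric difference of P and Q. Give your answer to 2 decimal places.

47.17

|P| = 29, |Q| = 23, |P∩Q| = 2.4167.
|P △ Q| = |P| + |Q| − 2·|P∩Q| = 29 + 23 − 4.8333 = 47.17.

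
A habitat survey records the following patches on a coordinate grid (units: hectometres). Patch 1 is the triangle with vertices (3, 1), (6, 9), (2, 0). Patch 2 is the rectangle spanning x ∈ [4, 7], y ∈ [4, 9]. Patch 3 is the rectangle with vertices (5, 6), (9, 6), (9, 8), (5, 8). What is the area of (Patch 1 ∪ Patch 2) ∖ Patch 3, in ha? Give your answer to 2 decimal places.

|Patch 1 ∪ Patch 2| = 16.6875.
|(Patch 1 ∪ Patch 2) ∩ Patch 3| = 4.
|(Patch 1 ∪ Patch 2) ∖ Patch 3| = 16.6875 − 4 = 12.69.

12.69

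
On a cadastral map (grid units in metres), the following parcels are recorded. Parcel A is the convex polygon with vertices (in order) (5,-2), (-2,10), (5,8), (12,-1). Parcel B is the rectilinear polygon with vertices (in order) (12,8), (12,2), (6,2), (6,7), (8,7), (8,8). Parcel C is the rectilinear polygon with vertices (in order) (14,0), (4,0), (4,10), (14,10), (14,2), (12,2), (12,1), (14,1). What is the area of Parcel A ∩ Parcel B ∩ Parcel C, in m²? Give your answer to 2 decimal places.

The intersection is the polygon with vertices (6,2), (6,6.714), (9.667,2).
By the shoelace formula its area is 8.64.

8.64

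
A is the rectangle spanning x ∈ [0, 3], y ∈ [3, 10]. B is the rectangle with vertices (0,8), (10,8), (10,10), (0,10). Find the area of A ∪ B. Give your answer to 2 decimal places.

35.00

By inclusion–exclusion:
Individual areas: |A| = 21, |B| = 20.
|A∩B|: x∈[0,3], y∈[8,10] → 3·2 = 6.
|A ∪ B| = 41 − 6 = 35.00.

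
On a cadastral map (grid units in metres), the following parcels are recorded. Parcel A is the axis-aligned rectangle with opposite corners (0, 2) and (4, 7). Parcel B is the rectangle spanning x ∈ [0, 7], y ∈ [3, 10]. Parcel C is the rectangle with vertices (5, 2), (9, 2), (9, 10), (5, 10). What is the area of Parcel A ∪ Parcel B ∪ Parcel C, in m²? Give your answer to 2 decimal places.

By inclusion–exclusion:
Individual areas: |Parcel A| = 20, |Parcel B| = 49, |Parcel C| = 32.
|Parcel A∩Parcel B|: x∈[0,4], y∈[3,7] → 4·4 = 16.
|Parcel A∩Parcel C| = 0 (no overlap).
|Parcel B∩Parcel C|: x∈[5,7], y∈[3,10] → 2·7 = 14.
|Parcel A∩Parcel B∩Parcel C| = 0.
|Parcel A ∪ Parcel B ∪ Parcel C| = 101 − 30 + 0 = 71.00.

71.00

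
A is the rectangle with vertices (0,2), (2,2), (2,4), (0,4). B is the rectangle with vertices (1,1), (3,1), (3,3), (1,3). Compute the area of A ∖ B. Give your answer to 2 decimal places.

|A∩B|: x∈[1,2], y∈[2,3] → 1·1 = 1.
|A| = 4.
|A ∖ B| = |A| − |A∩B| = 4 − 1 = 3.00.

3.00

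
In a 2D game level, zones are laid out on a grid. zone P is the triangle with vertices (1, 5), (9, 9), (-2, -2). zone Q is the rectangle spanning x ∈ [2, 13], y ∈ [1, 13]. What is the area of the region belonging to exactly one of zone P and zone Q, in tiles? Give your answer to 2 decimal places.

129.50

|zone P| = 22, |zone Q| = 132, |zone P∩zone Q| = 12.25.
|zone P △ zone Q| = |zone P| + |zone Q| − 2·|zone P∩zone Q| = 22 + 132 − 24.5 = 129.50.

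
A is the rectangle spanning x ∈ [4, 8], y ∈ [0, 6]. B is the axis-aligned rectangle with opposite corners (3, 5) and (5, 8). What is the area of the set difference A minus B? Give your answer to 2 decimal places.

23.00

|A∩B|: x∈[4,5], y∈[5,6] → 1·1 = 1.
|A| = 24.
|A ∖ B| = |A| − |A∩B| = 24 − 1 = 23.00.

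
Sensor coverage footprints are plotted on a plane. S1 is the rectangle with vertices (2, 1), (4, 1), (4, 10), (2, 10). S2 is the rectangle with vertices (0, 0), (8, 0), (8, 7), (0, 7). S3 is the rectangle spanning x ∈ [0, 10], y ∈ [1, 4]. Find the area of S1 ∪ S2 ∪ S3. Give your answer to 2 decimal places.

68.00

By inclusion–exclusion:
Individual areas: |S1| = 18, |S2| = 56, |S3| = 30.
|S1∩S2|: x∈[2,4], y∈[1,7] → 2·6 = 12.
|S1∩S3|: x∈[2,4], y∈[1,4] → 2·3 = 6.
|S2∩S3|: x∈[0,8], y∈[1,4] → 8·3 = 24.
|S1∩S2∩S3| = 6.
|S1 ∪ S2 ∪ S3| = 104 − 42 + 6 = 68.00.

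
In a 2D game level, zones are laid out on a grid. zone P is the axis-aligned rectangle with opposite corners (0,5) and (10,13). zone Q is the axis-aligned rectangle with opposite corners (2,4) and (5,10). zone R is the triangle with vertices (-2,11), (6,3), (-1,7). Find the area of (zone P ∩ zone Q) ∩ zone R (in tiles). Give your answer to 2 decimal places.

The region (zone P ∩ zone Q) ∩ zone R is the polygon with vertices (2,7), (4,5), (2.5,5), (2,5.286).
By the shoelace formula its area is 1.93.

1.93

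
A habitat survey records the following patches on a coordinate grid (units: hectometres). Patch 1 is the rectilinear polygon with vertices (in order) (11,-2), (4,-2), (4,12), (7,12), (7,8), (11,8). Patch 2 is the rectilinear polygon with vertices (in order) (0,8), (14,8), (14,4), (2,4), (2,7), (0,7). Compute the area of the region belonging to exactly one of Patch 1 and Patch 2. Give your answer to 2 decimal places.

|Patch 1| = 82, |Patch 2| = 50, |Patch 1∩Patch 2| = 28.
|Patch 1 △ Patch 2| = |Patch 1| + |Patch 2| − 2·|Patch 1∩Patch 2| = 82 + 50 − 56 = 76.00.

76.00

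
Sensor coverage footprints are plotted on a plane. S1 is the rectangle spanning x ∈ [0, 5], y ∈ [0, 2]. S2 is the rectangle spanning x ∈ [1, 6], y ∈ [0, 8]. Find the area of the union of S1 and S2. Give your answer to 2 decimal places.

42.00

By inclusion–exclusion:
Individual areas: |S1| = 10, |S2| = 40.
|S1∩S2|: x∈[1,5], y∈[0,2] → 4·2 = 8.
|S1 ∪ S2| = 50 − 8 = 42.00.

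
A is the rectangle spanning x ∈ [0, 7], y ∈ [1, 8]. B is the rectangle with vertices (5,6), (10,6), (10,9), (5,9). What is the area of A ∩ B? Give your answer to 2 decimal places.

4.00

|A∩B|: x∈[5,7], y∈[6,8] → 2·2 = 4.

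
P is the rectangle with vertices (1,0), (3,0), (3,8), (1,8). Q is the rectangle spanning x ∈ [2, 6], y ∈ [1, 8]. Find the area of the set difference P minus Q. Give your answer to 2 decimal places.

|P∩Q|: x∈[2,3], y∈[1,8] → 1·7 = 7.
|P| = 16.
|P ∖ Q| = |P| − |P∩Q| = 16 − 7 = 9.00.

9.00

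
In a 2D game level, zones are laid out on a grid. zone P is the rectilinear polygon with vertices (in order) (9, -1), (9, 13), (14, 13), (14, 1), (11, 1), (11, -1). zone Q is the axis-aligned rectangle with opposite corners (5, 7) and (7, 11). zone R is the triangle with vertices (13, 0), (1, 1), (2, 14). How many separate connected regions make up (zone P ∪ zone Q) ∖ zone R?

(zone P ∪ zone Q) ∖ zone R splits into 3 disjoint pieces (area 2.5, area 53.4253, area 4.1818).

3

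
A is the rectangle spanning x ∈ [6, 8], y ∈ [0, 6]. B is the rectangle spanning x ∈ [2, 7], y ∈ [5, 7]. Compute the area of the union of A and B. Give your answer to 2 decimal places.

21.00

By inclusion–exclusion:
Individual areas: |A| = 12, |B| = 10.
|A∩B|: x∈[6,7], y∈[5,6] → 1·1 = 1.
|A ∪ B| = 22 − 1 = 21.00.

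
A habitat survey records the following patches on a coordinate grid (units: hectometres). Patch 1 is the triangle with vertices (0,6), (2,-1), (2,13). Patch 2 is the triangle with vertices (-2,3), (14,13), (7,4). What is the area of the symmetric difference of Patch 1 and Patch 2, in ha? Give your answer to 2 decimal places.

|Patch 1| = 14, |Patch 2| = 37, |Patch 1∩Patch 2| = 2.3862.
|Patch 1 △ Patch 2| = |Patch 1| + |Patch 2| − 2·|Patch 1∩Patch 2| = 14 + 37 − 4.7723 = 46.23.

46.23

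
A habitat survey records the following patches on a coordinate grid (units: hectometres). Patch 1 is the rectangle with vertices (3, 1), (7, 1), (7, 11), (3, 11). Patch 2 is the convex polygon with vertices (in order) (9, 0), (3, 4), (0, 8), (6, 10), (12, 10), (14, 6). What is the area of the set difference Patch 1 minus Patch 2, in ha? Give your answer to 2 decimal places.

|Patch 1| = 40, |Patch 1∩Patch 2| = 27.8333.
|Patch 1 ∖ Patch 2| = |Patch 1| − |Patch 1∩Patch 2| = 40 − 27.8333 = 12.17.

12.17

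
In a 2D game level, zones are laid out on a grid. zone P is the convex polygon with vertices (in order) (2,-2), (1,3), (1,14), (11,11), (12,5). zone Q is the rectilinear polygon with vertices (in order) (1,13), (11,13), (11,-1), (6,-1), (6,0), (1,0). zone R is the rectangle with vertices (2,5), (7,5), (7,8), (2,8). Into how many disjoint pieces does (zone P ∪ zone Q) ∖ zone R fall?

1

(zone P ∪ zone Q) ∖ zone R is a single connected region.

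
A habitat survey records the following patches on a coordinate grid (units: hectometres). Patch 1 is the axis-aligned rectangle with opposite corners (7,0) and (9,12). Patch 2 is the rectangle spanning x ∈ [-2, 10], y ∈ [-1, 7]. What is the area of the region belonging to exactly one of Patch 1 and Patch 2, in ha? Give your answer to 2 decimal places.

|Patch 1∩Patch 2|: x∈[7,9], y∈[0,7] → 2·7 = 14.
|Patch 1 △ Patch 2| = |Patch 1| + |Patch 2| − 2·|Patch 1∩Patch 2| = 24 + 96 − 28 = 92.00.

92.00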